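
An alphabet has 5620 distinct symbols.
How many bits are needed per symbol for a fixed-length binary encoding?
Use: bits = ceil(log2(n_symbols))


log2(5620) = 12.4564
Bracket: 2^12 = 4096 < 5620 <= 2^13 = 8192
So ceil(log2(5620)) = 13

bits = ceil(log2(5620)) = ceil(12.4564) = 13 bits


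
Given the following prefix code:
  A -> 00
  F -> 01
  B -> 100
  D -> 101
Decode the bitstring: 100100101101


Decoding step by step:
Bits 100 -> B
Bits 100 -> B
Bits 101 -> D
Bits 101 -> D


Decoded message: BBDD


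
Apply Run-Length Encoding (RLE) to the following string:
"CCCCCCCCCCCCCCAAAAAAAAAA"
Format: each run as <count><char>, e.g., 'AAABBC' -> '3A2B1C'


Scanning runs left to right:
  i=0: run of 'C' x 14 -> '14C'
  i=14: run of 'A' x 10 -> '10A'

RLE = 14C10A


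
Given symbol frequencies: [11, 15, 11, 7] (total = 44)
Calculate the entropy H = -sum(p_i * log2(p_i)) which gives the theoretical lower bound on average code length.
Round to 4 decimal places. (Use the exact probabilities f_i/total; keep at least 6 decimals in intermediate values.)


Per-symbol terms -p_i * log2(p_i) with p_i = f_i/44:
  p = 11/44 = 0.250000: log2(p) = -2.000000, -p*log2(p) = 0.500000
  p = 15/44 = 0.340909: log2(p) = -1.552541, -p*log2(p) = 0.529275
  p = 11/44 = 0.250000: log2(p) = -2.000000, -p*log2(p) = 0.500000
  p = 7/44 = 0.159091: log2(p) = -2.652077, -p*log2(p) = 0.421921
H = 0.500000 + 0.529275 + 0.500000 + 0.421921 = 1.951196

H = 1.9512 bits/symbol


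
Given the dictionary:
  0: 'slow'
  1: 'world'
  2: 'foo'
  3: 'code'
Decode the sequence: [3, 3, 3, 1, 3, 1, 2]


Look up each index in the dictionary:
  3 -> 'code'
  3 -> 'code'
  3 -> 'code'
  1 -> 'world'
  3 -> 'code'
  1 -> 'world'
  2 -> 'foo'

Decoded: "code code code world code world foo"


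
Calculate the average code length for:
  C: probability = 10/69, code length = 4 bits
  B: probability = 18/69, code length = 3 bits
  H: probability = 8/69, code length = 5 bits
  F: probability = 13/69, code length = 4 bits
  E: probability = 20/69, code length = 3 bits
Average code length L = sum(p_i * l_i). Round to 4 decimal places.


Weighted contributions p_i * l_i:
  C: (10/69) * 4 = 40/69
  B: (18/69) * 3 = 54/69
  H: (8/69) * 5 = 40/69
  F: (13/69) * 4 = 52/69
  E: (20/69) * 3 = 60/69
Sum = (40 + 54 + 40 + 52 + 60)/69 = 246/69

L = 246/69 = 3.5652 bits/symbol


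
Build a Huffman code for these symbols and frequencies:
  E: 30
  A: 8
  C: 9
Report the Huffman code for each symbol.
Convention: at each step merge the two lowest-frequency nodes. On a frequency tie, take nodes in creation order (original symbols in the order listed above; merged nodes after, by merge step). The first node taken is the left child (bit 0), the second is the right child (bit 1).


Huffman tree construction:
Step 1: Merge A(8) + C(9) = 17
Step 2: Merge (A+C)(17) + E(30) = 47
Read each symbol's code off the tree from the root (left child = 0, right child = 1).

Codes:
  E: 1 (length 1)
  A: 00 (length 2)
  C: 01 (length 2)
Average code length: 64/47 = 1.3617 bits/symbol


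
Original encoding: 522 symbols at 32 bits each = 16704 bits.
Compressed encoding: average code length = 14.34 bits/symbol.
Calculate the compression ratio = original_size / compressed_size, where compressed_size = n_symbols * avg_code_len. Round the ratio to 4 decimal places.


original_size = n_symbols * orig_bits = 522 * 32 = 16704 bits
compressed_size = n_symbols * avg_code_len = 522 * 14.34 = 7485.48 bits
ratio = original_size / compressed_size = 16704 / 7485.48 = 2.2315

Compression ratio = 2.2315


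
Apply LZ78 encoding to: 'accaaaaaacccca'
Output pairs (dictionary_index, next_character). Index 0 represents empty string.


LZ78 encoding steps:
Dictionary: {0: ''}
Step 1: w='' (idx 0), next='a' -> output (0, 'a'), add 'a' as idx 1
Step 2: w='' (idx 0), next='c' -> output (0, 'c'), add 'c' as idx 2
Step 3: w='c' (idx 2), next='a' -> output (2, 'a'), add 'ca' as idx 3
Step 4: w='a' (idx 1), next='a' -> output (1, 'a'), add 'aa' as idx 4
Step 5: w='aa' (idx 4), next='a' -> output (4, 'a'), add 'aaa' as idx 5
Step 6: w='c' (idx 2), next='c' -> output (2, 'c'), add 'cc' as idx 6
Step 7: w='cc' (idx 6), next='a' -> output (6, 'a'), add 'cca' as idx 7


Encoded: [(0, 'a'), (0, 'c'), (2, 'a'), (1, 'a'), (4, 'a'), (2, 'c'), (6, 'a')]


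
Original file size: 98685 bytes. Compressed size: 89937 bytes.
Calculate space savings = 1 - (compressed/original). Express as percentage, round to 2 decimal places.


ratio = compressed/original = 89937/98685 = 0.911354
savings = 1 - ratio = 1 - 0.911354 = 0.088646
as a percentage: 0.088646 * 100 = 8.86%

Space savings = 1 - 89937/98685 = 8.86%


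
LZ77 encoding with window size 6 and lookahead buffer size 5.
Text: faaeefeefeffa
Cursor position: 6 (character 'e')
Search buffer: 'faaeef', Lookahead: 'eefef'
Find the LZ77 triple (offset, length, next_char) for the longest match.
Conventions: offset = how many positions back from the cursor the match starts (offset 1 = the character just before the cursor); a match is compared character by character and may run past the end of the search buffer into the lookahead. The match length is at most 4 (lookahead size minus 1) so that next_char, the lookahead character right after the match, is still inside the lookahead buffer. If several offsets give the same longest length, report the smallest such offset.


Try each offset into the search buffer:
  offset=1 (pos 5, char 'f'): match length 0
  offset=2 (pos 4, char 'e'): match length 1
  offset=3 (pos 3, char 'e'): match length 4
  offset=4 (pos 2, char 'a'): match length 0
  offset=5 (pos 1, char 'a'): match length 0
  offset=6 (pos 0, char 'f'): match length 0
Longest match has length 4 at offset 3.
next_char = character at position 6 + 4 = 10 -> 'f'

Best match: offset=3, length=4 (matching 'eefe' starting at position 3)
LZ77 triple: (3, 4, 'f')


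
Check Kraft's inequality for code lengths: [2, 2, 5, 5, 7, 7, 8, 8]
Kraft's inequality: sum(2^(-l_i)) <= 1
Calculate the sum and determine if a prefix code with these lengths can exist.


Sum = 2^(-2) + 2^(-2) + 2^(-5) + 2^(-5) + 2^(-7) + 2^(-7) + 2^(-8) + 2^(-8)
    = 0.25 + 0.25 + 0.03125 + 0.03125 + 0.0078125 + 0.0078125 + 0.00390625 + 0.00390625
    = 150/256 = 0.5859375
Since 0.5859375 <= 1, Kraft's inequality IS satisfied.
A prefix code with these lengths CAN exist.

Kraft sum = 0.5859375. Satisfied.


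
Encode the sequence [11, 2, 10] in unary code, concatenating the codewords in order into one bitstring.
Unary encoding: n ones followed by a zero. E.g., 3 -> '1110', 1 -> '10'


Encode each number as n ones followed by a terminating 0:
  11 -> 111111111110 (12 bits)
  2 -> 110 (3 bits)
  10 -> 11111111110 (11 bits)
Total length = 12 + 3 + 11 = 26 bits.

Unary([11, 2, 10]) = 11111111111011011111111110 (26 bits)


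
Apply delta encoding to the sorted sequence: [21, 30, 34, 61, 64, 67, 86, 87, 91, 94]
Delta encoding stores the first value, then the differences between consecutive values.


First value: 21
Deltas:
  30 - 21 = 9
  34 - 30 = 4
  61 - 34 = 27
  64 - 61 = 3
  67 - 64 = 3
  86 - 67 = 19
  87 - 86 = 1
  91 - 87 = 4
  94 - 91 = 3


Delta encoded: [21, 9, 4, 27, 3, 3, 19, 1, 4, 3]


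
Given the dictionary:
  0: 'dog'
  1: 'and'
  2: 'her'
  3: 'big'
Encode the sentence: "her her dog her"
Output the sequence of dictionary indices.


Look up each word in the dictionary:
  'her' -> 2
  'her' -> 2
  'dog' -> 0
  'her' -> 2

Encoded: [2, 2, 0, 2]


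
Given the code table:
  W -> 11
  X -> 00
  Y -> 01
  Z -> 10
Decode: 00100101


Decoding:
00 -> X
10 -> Z
01 -> Y
01 -> Y


Result: XZYY


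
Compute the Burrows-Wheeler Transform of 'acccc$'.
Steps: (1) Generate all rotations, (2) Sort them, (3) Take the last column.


Rotations (sorted):
  0: $acccc -> last char: c
  1: acccc$ -> last char: $
  2: c$accc -> last char: c
  3: cc$acc -> last char: c
  4: ccc$ac -> last char: c
  5: cccc$a -> last char: a


BWT = c$ccca


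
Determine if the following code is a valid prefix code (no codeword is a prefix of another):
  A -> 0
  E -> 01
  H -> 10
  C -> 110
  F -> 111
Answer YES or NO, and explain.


Checking each pair (does one codeword prefix another?):
  A='0' vs E='01': prefix -- VIOLATION

NO -- this is NOT a valid prefix code. A (0) is a prefix of E (01).


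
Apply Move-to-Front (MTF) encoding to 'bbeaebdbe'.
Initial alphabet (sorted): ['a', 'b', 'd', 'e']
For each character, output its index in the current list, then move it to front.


MTF encoding:
'b': index 1 in ['a', 'b', 'd', 'e'] -> ['b', 'a', 'd', 'e']
'b': index 0 in ['b', 'a', 'd', 'e'] -> ['b', 'a', 'd', 'e']
'e': index 3 in ['b', 'a', 'd', 'e'] -> ['e', 'b', 'a', 'd']
'a': index 2 in ['e', 'b', 'a', 'd'] -> ['a', 'e', 'b', 'd']
'e': index 1 in ['a', 'e', 'b', 'd'] -> ['e', 'a', 'b', 'd']
'b': index 2 in ['e', 'a', 'b', 'd'] -> ['b', 'e', 'a', 'd']
'd': index 3 in ['b', 'e', 'a', 'd'] -> ['d', 'b', 'e', 'a']
'b': index 1 in ['d', 'b', 'e', 'a'] -> ['b', 'd', 'e', 'a']
'e': index 2 in ['b', 'd', 'e', 'a'] -> ['e', 'b', 'd', 'a']


Output: [1, 0, 3, 2, 1, 2, 3, 1, 2]


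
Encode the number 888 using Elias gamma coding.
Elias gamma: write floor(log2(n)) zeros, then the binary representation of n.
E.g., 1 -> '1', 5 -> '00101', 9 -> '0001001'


num_bits = floor(log2(888)) + 1 = 10
leading_zeros = num_bits - 1 = 9
binary(888) = 1101111000

Elias gamma(888) = '000000000' + '1101111000' = 0000000001101111000 (19 bits)


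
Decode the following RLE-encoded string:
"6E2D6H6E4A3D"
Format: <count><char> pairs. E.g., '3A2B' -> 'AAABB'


Expanding each <count><char> pair:
  6E -> 'EEEEEE'
  2D -> 'DD'
  6H -> 'HHHHHH'
  6E -> 'EEEEEE'
  4A -> 'AAAA'
  3D -> 'DDD'

Decoded = EEEEEEDDHHHHHHEEEEEEAAAADDD


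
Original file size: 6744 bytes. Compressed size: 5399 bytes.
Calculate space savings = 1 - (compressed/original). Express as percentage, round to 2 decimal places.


ratio = compressed/original = 5399/6744 = 0.800563
savings = 1 - ratio = 1 - 0.800563 = 0.199437
as a percentage: 0.199437 * 100 = 19.94%

Space savings = 1 - 5399/6744 = 19.94%


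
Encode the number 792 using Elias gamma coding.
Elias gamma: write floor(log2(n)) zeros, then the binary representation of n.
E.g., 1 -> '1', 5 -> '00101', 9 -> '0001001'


num_bits = floor(log2(792)) + 1 = 10
leading_zeros = num_bits - 1 = 9
binary(792) = 1100011000

Elias gamma(792) = '000000000' + '1100011000' = 0000000001100011000 (19 bits)


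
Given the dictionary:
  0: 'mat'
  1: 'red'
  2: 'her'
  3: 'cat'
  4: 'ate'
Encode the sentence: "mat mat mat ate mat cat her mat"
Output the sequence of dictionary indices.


Look up each word in the dictionary:
  'mat' -> 0
  'mat' -> 0
  'mat' -> 0
  'ate' -> 4
  'mat' -> 0
  'cat' -> 3
  'her' -> 2
  'mat' -> 0

Encoded: [0, 0, 0, 4, 0, 3, 2, 0]


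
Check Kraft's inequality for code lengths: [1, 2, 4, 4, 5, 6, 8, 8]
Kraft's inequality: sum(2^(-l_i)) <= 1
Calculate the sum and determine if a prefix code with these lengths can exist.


Sum = 2^(-1) + 2^(-2) + 2^(-4) + 2^(-4) + 2^(-5) + 2^(-6) + 2^(-8) + 2^(-8)
    = 0.5 + 0.25 + 0.0625 + 0.0625 + 0.03125 + 0.015625 + 0.00390625 + 0.00390625
    = 238/256 = 0.9296875
Since 0.9296875 <= 1, Kraft's inequality IS satisfied.
A prefix code with these lengths CAN exist.

Kraft sum = 0.9296875. Satisfied.


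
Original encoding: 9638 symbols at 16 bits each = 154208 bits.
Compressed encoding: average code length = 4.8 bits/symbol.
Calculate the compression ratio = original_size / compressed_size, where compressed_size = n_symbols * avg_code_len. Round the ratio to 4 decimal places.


original_size = n_symbols * orig_bits = 9638 * 16 = 154208 bits
compressed_size = n_symbols * avg_code_len = 9638 * 4.8 = 46262.4 bits
ratio = original_size / compressed_size = 154208 / 46262.4 = 3.3333

Compression ratio = 3.3333


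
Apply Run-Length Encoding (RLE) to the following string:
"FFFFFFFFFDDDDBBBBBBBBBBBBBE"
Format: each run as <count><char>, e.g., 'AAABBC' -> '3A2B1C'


Scanning runs left to right:
  i=0: run of 'F' x 9 -> '9F'
  i=9: run of 'D' x 4 -> '4D'
  i=13: run of 'B' x 13 -> '13B'
  i=26: run of 'E' x 1 -> '1E'

RLE = 9F4D13B1E


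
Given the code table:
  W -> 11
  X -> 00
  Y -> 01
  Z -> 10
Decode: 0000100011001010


Decoding:
00 -> X
00 -> X
10 -> Z
00 -> X
11 -> W
00 -> X
10 -> Z
10 -> Z


Result: XXZXWXZZ


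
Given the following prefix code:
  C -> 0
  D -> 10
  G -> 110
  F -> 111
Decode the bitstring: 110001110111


Decoding step by step:
Bits 110 -> G
Bits 0 -> C
Bits 0 -> C
Bits 111 -> F
Bits 0 -> C
Bits 111 -> F


Decoded message: GCCFCF


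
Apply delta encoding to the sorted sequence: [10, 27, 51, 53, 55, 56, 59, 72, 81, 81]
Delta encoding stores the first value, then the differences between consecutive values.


First value: 10
Deltas:
  27 - 10 = 17
  51 - 27 = 24
  53 - 51 = 2
  55 - 53 = 2
  56 - 55 = 1
  59 - 56 = 3
  72 - 59 = 13
  81 - 72 = 9
  81 - 81 = 0


Delta encoded: [10, 17, 24, 2, 2, 1, 3, 13, 9, 0]


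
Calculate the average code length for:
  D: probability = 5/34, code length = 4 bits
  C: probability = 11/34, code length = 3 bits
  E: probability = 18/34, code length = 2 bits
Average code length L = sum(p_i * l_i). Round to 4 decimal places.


Weighted contributions p_i * l_i:
  D: (5/34) * 4 = 20/34
  C: (11/34) * 3 = 33/34
  E: (18/34) * 2 = 36/34
Sum = (20 + 33 + 36)/34 = 89/34

L = 89/34 = 2.6176 bits/symbol


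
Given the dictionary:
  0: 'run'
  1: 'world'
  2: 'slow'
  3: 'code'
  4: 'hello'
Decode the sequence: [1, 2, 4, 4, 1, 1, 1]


Look up each index in the dictionary:
  1 -> 'world'
  2 -> 'slow'
  4 -> 'hello'
  4 -> 'hello'
  1 -> 'world'
  1 -> 'world'
  1 -> 'world'

Decoded: "world slow hello hello world world world"


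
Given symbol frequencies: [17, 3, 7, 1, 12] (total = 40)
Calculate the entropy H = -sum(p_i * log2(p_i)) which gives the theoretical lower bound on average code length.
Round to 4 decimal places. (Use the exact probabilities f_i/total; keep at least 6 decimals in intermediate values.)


Per-symbol terms -p_i * log2(p_i) with p_i = f_i/40:
  p = 17/40 = 0.425000: log2(p) = -1.234465, -p*log2(p) = 0.524648
  p = 3/40 = 0.075000: log2(p) = -3.736966, -p*log2(p) = 0.280272
  p = 7/40 = 0.175000: log2(p) = -2.514573, -p*log2(p) = 0.440050
  p = 1/40 = 0.025000: log2(p) = -5.321928, -p*log2(p) = 0.133048
  p = 12/40 = 0.300000: log2(p) = -1.736966, -p*log2(p) = 0.521090
H = 0.524648 + 0.280272 + 0.440050 + 0.133048 + 0.521090 = 1.899108

H = 1.8991 bits/symbol


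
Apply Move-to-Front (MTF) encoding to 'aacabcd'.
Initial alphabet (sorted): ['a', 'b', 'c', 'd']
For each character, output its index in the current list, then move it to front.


MTF encoding:
'a': index 0 in ['a', 'b', 'c', 'd'] -> ['a', 'b', 'c', 'd']
'a': index 0 in ['a', 'b', 'c', 'd'] -> ['a', 'b', 'c', 'd']
'c': index 2 in ['a', 'b', 'c', 'd'] -> ['c', 'a', 'b', 'd']
'a': index 1 in ['c', 'a', 'b', 'd'] -> ['a', 'c', 'b', 'd']
'b': index 2 in ['a', 'c', 'b', 'd'] -> ['b', 'a', 'c', 'd']
'c': index 2 in ['b', 'a', 'c', 'd'] -> ['c', 'b', 'a', 'd']
'd': index 3 in ['c', 'b', 'a', 'd'] -> ['d', 'c', 'b', 'a']


Output: [0, 0, 2, 1, 2, 2, 3]


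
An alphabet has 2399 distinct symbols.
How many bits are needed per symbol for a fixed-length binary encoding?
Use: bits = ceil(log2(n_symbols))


log2(2399) = 11.2282
Bracket: 2^11 = 2048 < 2399 <= 2^12 = 4096
So ceil(log2(2399)) = 12

bits = ceil(log2(2399)) = ceil(11.2282) = 12 bits


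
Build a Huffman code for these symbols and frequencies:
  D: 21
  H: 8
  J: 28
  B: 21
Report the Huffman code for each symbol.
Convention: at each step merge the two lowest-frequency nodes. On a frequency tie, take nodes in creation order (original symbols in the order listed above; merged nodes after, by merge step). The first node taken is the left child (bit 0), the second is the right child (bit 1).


Huffman tree construction:
Step 1: Merge H(8) + D(21) = 29
Step 2: Merge B(21) + J(28) = 49
Step 3: Merge (H+D)(29) + (B+J)(49) = 78
Read each symbol's code off the tree from the root (left child = 0, right child = 1).

Codes:
  D: 01 (length 2)
  H: 00 (length 2)
  J: 11 (length 2)
  B: 10 (length 2)
Average code length: 156/78 = 2.0000 bits/symbol


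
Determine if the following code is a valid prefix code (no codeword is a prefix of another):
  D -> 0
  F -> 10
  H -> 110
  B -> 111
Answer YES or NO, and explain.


Checking each pair (does one codeword prefix another?):
  D='0' vs F='10': no prefix
  D='0' vs H='110': no prefix
  D='0' vs B='111': no prefix
  F='10' vs D='0': no prefix
  F='10' vs H='110': no prefix
  F='10' vs B='111': no prefix
  H='110' vs D='0': no prefix
  H='110' vs F='10': no prefix
  H='110' vs B='111': no prefix
  B='111' vs D='0': no prefix
  B='111' vs F='10': no prefix
  B='111' vs H='110': no prefix
No violation found over all pairs.

YES -- this is a valid prefix code. No codeword is a prefix of any other codeword.


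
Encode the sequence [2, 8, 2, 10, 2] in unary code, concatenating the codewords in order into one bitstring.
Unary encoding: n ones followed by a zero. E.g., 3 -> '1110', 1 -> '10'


Encode each number as n ones followed by a terminating 0:
  2 -> 110 (3 bits)
  8 -> 111111110 (9 bits)
  2 -> 110 (3 bits)
  10 -> 11111111110 (11 bits)
  2 -> 110 (3 bits)
Total length = 3 + 9 + 3 + 11 + 3 = 29 bits.

Unary([2, 8, 2, 10, 2]) = 11011111111011011111111110110 (29 bits)


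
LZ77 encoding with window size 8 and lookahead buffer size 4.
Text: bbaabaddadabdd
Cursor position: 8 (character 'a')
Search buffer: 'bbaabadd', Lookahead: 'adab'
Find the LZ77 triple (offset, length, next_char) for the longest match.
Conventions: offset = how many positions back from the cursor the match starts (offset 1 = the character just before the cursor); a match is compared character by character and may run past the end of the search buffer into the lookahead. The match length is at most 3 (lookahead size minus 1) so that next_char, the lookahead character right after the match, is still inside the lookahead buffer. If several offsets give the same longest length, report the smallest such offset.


Try each offset into the search buffer:
  offset=1 (pos 7, char 'd'): match length 0
  offset=2 (pos 6, char 'd'): match length 0
  offset=3 (pos 5, char 'a'): match length 2
  offset=4 (pos 4, char 'b'): match length 0
  offset=5 (pos 3, char 'a'): match length 1
  offset=6 (pos 2, char 'a'): match length 1
  offset=7 (pos 1, char 'b'): match length 0
  offset=8 (pos 0, char 'b'): match length 0
Longest match has length 2 at offset 3.
next_char = character at position 8 + 2 = 10 -> 'a'

Best match: offset=3, length=2 (matching 'ad' starting at position 5)
LZ77 triple: (3, 2, 'a')


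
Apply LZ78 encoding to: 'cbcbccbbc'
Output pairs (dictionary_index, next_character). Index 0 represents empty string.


LZ78 encoding steps:
Dictionary: {0: ''}
Step 1: w='' (idx 0), next='c' -> output (0, 'c'), add 'c' as idx 1
Step 2: w='' (idx 0), next='b' -> output (0, 'b'), add 'b' as idx 2
Step 3: w='c' (idx 1), next='b' -> output (1, 'b'), add 'cb' as idx 3
Step 4: w='c' (idx 1), next='c' -> output (1, 'c'), add 'cc' as idx 4
Step 5: w='b' (idx 2), next='b' -> output (2, 'b'), add 'bb' as idx 5
Step 6: w='c' (idx 1), end of input -> output (1, '')


Encoded: [(0, 'c'), (0, 'b'), (1, 'b'), (1, 'c'), (2, 'b'), (1, '')]


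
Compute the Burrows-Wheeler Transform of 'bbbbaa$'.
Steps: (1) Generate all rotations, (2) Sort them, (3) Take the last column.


Rotations (sorted):
  0: $bbbbaa -> last char: a
  1: a$bbbba -> last char: a
  2: aa$bbbb -> last char: b
  3: baa$bbb -> last char: b
  4: bbaa$bb -> last char: b
  5: bbbaa$b -> last char: b
  6: bbbbaa$ -> last char: $


BWT = aabbbb$


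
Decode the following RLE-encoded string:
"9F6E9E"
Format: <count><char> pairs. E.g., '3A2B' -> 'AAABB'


Expanding each <count><char> pair:
  9F -> 'FFFFFFFFF'
  6E -> 'EEEEEE'
  9E -> 'EEEEEEEEE'

Decoded = FFFFFFFFFEEEEEEEEEEEEEEE


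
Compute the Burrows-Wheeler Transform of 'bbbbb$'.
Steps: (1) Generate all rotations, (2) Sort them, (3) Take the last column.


Rotations (sorted):
  0: $bbbbb -> last char: b
  1: b$bbbb -> last char: b
  2: bb$bbb -> last char: b
  3: bbb$bb -> last char: b
  4: bbbb$b -> last char: b
  5: bbbbb$ -> last char: $


BWT = bbbbb$


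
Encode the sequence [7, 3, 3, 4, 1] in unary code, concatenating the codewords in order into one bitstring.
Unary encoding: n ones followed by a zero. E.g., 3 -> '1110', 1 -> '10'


Encode each number as n ones followed by a terminating 0:
  7 -> 11111110 (8 bits)
  3 -> 1110 (4 bits)
  3 -> 1110 (4 bits)
  4 -> 11110 (5 bits)
  1 -> 10 (2 bits)
Total length = 8 + 4 + 4 + 5 + 2 = 23 bits.

Unary([7, 3, 3, 4, 1]) = 11111110111011101111010 (23 bits)


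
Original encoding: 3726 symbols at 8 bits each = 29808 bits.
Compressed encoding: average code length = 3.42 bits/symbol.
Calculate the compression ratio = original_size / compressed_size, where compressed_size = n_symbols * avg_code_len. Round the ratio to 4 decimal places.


original_size = n_symbols * orig_bits = 3726 * 8 = 29808 bits
compressed_size = n_symbols * avg_code_len = 3726 * 3.42 = 12742.92 bits
ratio = original_size / compressed_size = 29808 / 12742.92 = 2.3392

Compression ratio = 2.3392


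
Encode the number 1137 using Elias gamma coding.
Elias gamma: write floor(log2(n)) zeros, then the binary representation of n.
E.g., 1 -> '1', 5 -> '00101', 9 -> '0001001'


num_bits = floor(log2(1137)) + 1 = 11
leading_zeros = num_bits - 1 = 10
binary(1137) = 10001110001

Elias gamma(1137) = '0000000000' + '10001110001' = 000000000010001110001 (21 bits)


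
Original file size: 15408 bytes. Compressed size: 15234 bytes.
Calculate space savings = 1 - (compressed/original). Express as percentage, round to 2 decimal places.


ratio = compressed/original = 15234/15408 = 0.988707
savings = 1 - ratio = 1 - 0.988707 = 0.011293
as a percentage: 0.011293 * 100 = 1.13%

Space savings = 1 - 15234/15408 = 1.13%


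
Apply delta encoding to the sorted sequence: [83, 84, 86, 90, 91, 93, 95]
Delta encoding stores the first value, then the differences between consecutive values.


First value: 83
Deltas:
  84 - 83 = 1
  86 - 84 = 2
  90 - 86 = 4
  91 - 90 = 1
  93 - 91 = 2
  95 - 93 = 2


Delta encoded: [83, 1, 2, 4, 1, 2, 2]


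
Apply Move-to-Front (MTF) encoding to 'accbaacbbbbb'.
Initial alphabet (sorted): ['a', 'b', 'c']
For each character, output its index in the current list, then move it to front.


MTF encoding:
'a': index 0 in ['a', 'b', 'c'] -> ['a', 'b', 'c']
'c': index 2 in ['a', 'b', 'c'] -> ['c', 'a', 'b']
'c': index 0 in ['c', 'a', 'b'] -> ['c', 'a', 'b']
'b': index 2 in ['c', 'a', 'b'] -> ['b', 'c', 'a']
'a': index 2 in ['b', 'c', 'a'] -> ['a', 'b', 'c']
'a': index 0 in ['a', 'b', 'c'] -> ['a', 'b', 'c']
'c': index 2 in ['a', 'b', 'c'] -> ['c', 'a', 'b']
'b': index 2 in ['c', 'a', 'b'] -> ['b', 'c', 'a']
'b': index 0 in ['b', 'c', 'a'] -> ['b', 'c', 'a']
'b': index 0 in ['b', 'c', 'a'] -> ['b', 'c', 'a']
'b': index 0 in ['b', 'c', 'a'] -> ['b', 'c', 'a']
'b': index 0 in ['b', 'c', 'a'] -> ['b', 'c', 'a']


Output: [0, 2, 0, 2, 2, 0, 2, 2, 0, 0, 0, 0]


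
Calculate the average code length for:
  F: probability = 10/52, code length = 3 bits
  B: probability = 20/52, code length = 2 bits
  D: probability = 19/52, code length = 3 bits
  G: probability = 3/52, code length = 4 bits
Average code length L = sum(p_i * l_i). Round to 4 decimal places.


Weighted contributions p_i * l_i:
  F: (10/52) * 3 = 30/52
  B: (20/52) * 2 = 40/52
  D: (19/52) * 3 = 57/52
  G: (3/52) * 4 = 12/52
Sum = (30 + 40 + 57 + 12)/52 = 139/52

L = 139/52 = 2.6731 bits/symbol


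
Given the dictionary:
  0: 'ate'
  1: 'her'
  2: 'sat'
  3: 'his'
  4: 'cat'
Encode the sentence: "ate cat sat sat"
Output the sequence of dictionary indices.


Look up each word in the dictionary:
  'ate' -> 0
  'cat' -> 4
  'sat' -> 2
  'sat' -> 2

Encoded: [0, 4, 2, 2]


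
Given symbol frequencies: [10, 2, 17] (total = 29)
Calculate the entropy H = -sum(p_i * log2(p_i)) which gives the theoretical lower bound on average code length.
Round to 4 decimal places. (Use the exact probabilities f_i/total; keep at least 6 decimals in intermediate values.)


Per-symbol terms -p_i * log2(p_i) with p_i = f_i/29:
  p = 10/29 = 0.344828: log2(p) = -1.536053, -p*log2(p) = 0.529673
  p = 2/29 = 0.068966: log2(p) = -3.857981, -p*log2(p) = 0.266068
  p = 17/29 = 0.586207: log2(p) = -0.770518, -p*log2(p) = 0.451683
H = 0.529673 + 0.266068 + 0.451683 = 1.247424

H = 1.2474 bits/symbol


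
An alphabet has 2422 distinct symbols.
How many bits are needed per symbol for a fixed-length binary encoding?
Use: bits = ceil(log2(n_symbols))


log2(2422) = 11.242
Bracket: 2^11 = 2048 < 2422 <= 2^12 = 4096
So ceil(log2(2422)) = 12

bits = ceil(log2(2422)) = ceil(11.242) = 12 bits


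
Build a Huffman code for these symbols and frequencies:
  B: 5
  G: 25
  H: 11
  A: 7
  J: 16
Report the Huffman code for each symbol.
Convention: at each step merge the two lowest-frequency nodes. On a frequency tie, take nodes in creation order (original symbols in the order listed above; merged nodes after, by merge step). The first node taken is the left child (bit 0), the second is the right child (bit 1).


Huffman tree construction:
Step 1: Merge B(5) + A(7) = 12
Step 2: Merge H(11) + (B+A)(12) = 23
Step 3: Merge J(16) + (H+(B+A))(23) = 39
Step 4: Merge G(25) + (J+(H+(B+A)))(39) = 64
Read each symbol's code off the tree from the root (left child = 0, right child = 1).

Codes:
  B: 1110 (length 4)
  G: 0 (length 1)
  H: 110 (length 3)
  A: 1111 (length 4)
  J: 10 (length 2)
Average code length: 138/64 = 2.1563 bits/symbol


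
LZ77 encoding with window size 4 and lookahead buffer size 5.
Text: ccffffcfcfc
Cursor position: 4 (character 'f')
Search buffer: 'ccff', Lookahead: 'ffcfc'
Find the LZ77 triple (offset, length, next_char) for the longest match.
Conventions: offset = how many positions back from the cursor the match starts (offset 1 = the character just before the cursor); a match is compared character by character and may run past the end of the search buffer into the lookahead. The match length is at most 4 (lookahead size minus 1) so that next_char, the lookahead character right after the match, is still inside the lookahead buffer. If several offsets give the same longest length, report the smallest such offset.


Try each offset into the search buffer:
  offset=1 (pos 3, char 'f'): match length 2
  offset=2 (pos 2, char 'f'): match length 2
  offset=3 (pos 1, char 'c'): match length 0
  offset=4 (pos 0, char 'c'): match length 0
Longest match has length 2, found at offsets 1, 2; take the smallest, offset 1.
next_char = character at position 4 + 2 = 6 -> 'c'

Best match: offset=1, length=2 (matching 'ff' starting at position 3)
LZ77 triple: (1, 2, 'c')


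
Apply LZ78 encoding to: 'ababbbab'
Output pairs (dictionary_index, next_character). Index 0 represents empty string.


LZ78 encoding steps:
Dictionary: {0: ''}
Step 1: w='' (idx 0), next='a' -> output (0, 'a'), add 'a' as idx 1
Step 2: w='' (idx 0), next='b' -> output (0, 'b'), add 'b' as idx 2
Step 3: w='a' (idx 1), next='b' -> output (1, 'b'), add 'ab' as idx 3
Step 4: w='b' (idx 2), next='b' -> output (2, 'b'), add 'bb' as idx 4
Step 5: w='ab' (idx 3), end of input -> output (3, '')


Encoded: [(0, 'a'), (0, 'b'), (1, 'b'), (2, 'b'), (3, '')]


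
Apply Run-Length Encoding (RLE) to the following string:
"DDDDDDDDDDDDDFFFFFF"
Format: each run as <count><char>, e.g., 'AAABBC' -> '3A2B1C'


Scanning runs left to right:
  i=0: run of 'D' x 13 -> '13D'
  i=13: run of 'F' x 6 -> '6F'

RLE = 13D6F


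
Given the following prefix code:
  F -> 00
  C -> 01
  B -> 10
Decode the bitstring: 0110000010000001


Decoding step by step:
Bits 01 -> C
Bits 10 -> B
Bits 00 -> F
Bits 00 -> F
Bits 10 -> B
Bits 00 -> F
Bits 00 -> F
Bits 01 -> C


Decoded message: CBFFBFFC


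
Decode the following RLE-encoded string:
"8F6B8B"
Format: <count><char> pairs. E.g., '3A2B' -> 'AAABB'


Expanding each <count><char> pair:
  8F -> 'FFFFFFFF'
  6B -> 'BBBBBB'
  8B -> 'BBBBBBBB'

Decoded = FFFFFFFFBBBBBBBBBBBBBB


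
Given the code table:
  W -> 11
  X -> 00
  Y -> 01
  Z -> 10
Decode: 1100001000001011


Decoding:
11 -> W
00 -> X
00 -> X
10 -> Z
00 -> X
00 -> X
10 -> Z
11 -> W


Result: WXXZXXZW


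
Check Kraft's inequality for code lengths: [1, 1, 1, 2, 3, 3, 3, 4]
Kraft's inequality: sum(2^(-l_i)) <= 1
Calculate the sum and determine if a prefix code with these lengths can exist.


Sum = 2^(-1) + 2^(-1) + 2^(-1) + 2^(-2) + 2^(-3) + 2^(-3) + 2^(-3) + 2^(-4)
    = 0.5 + 0.5 + 0.5 + 0.25 + 0.125 + 0.125 + 0.125 + 0.0625
    = 35/16 = 2.1875
Since 2.1875 > 1, Kraft's inequality is NOT satisfied.
A prefix code with these lengths CANNOT exist.

Kraft sum = 2.1875. Not satisfied.


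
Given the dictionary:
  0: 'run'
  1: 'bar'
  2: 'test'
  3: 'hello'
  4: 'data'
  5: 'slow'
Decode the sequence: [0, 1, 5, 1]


Look up each index in the dictionary:
  0 -> 'run'
  1 -> 'bar'
  5 -> 'slow'
  1 -> 'bar'

Decoded: "run bar slow bar"


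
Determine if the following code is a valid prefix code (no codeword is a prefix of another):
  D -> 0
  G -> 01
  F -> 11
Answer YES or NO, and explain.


Checking each pair (does one codeword prefix another?):
  D='0' vs G='01': prefix -- VIOLATION

NO -- this is NOT a valid prefix code. D (0) is a prefix of G (01).


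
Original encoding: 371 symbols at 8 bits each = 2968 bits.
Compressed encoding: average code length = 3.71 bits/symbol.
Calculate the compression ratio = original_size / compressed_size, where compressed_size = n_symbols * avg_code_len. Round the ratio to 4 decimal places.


original_size = n_symbols * orig_bits = 371 * 8 = 2968 bits
compressed_size = n_symbols * avg_code_len = 371 * 3.71 = 1376.41 bits
ratio = original_size / compressed_size = 2968 / 1376.41 = 2.1563

Compression ratio = 2.1563


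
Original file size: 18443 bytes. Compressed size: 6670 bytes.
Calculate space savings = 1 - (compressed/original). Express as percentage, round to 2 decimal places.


ratio = compressed/original = 6670/18443 = 0.361655
savings = 1 - ratio = 1 - 0.361655 = 0.638345
as a percentage: 0.638345 * 100 = 63.83%

Space savings = 1 - 6670/18443 = 63.83%


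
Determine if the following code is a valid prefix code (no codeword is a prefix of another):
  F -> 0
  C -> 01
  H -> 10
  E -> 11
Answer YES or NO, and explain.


Checking each pair (does one codeword prefix another?):
  F='0' vs C='01': prefix -- VIOLATION

NO -- this is NOT a valid prefix code. F (0) is a prefix of C (01).


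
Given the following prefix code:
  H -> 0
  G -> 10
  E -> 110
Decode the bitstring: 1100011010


Decoding step by step:
Bits 110 -> E
Bits 0 -> H
Bits 0 -> H
Bits 110 -> E
Bits 10 -> G


Decoded message: EHHEG


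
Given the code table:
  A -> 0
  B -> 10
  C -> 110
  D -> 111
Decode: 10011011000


Decoding:
10 -> B
0 -> A
110 -> C
110 -> C
0 -> A
0 -> A


Result: BACCAA


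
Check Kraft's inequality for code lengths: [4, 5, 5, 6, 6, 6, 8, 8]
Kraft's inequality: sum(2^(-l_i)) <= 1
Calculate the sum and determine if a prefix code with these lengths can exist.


Sum = 2^(-4) + 2^(-5) + 2^(-5) + 2^(-6) + 2^(-6) + 2^(-6) + 2^(-8) + 2^(-8)
    = 0.0625 + 0.03125 + 0.03125 + 0.015625 + 0.015625 + 0.015625 + 0.00390625 + 0.00390625
    = 46/256 = 0.1796875
Since 0.1796875 <= 1, Kraft's inequality IS satisfied.
A prefix code with these lengths CAN exist.

Kraft sum = 0.1796875. Satisfied.


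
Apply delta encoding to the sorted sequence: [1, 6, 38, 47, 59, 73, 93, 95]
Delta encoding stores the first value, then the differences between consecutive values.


First value: 1
Deltas:
  6 - 1 = 5
  38 - 6 = 32
  47 - 38 = 9
  59 - 47 = 12
  73 - 59 = 14
  93 - 73 = 20
  95 - 93 = 2


Delta encoded: [1, 5, 32, 9, 12, 14, 20, 2]


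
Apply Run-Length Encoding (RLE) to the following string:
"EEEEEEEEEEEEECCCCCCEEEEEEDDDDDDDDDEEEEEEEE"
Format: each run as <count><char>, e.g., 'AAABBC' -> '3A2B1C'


Scanning runs left to right:
  i=0: run of 'E' x 13 -> '13E'
  i=13: run of 'C' x 6 -> '6C'
  i=19: run of 'E' x 6 -> '6E'
  i=25: run of 'D' x 9 -> '9D'
  i=34: run of 'E' x 8 -> '8E'

RLE = 13E6C6E9D8E


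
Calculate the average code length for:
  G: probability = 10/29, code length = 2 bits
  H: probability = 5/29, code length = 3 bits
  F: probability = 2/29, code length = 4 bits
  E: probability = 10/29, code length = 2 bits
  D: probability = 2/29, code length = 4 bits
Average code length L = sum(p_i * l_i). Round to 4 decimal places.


Weighted contributions p_i * l_i:
  G: (10/29) * 2 = 20/29
  H: (5/29) * 3 = 15/29
  F: (2/29) * 4 = 8/29
  E: (10/29) * 2 = 20/29
  D: (2/29) * 4 = 8/29
Sum = (20 + 15 + 8 + 20 + 8)/29 = 71/29

L = 71/29 = 2.4483 bits/symbol


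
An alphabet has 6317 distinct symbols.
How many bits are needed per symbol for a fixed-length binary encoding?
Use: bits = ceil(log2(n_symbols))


log2(6317) = 12.625
Bracket: 2^12 = 4096 < 6317 <= 2^13 = 8192
So ceil(log2(6317)) = 13

bits = ceil(log2(6317)) = ceil(12.625) = 13 bits


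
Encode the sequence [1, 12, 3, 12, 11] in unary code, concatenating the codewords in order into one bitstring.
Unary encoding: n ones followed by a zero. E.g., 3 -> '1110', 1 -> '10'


Encode each number as n ones followed by a terminating 0:
  1 -> 10 (2 bits)
  12 -> 1111111111110 (13 bits)
  3 -> 1110 (4 bits)
  12 -> 1111111111110 (13 bits)
  11 -> 111111111110 (12 bits)
Total length = 2 + 13 + 4 + 13 + 12 = 44 bits.

Unary([1, 12, 3, 12, 11]) = 10111111111111011101111111111110111111111110 (44 bits)


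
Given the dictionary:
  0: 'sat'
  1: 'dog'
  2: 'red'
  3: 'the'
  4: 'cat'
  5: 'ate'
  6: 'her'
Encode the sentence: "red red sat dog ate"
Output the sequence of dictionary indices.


Look up each word in the dictionary:
  'red' -> 2
  'red' -> 2
  'sat' -> 0
  'dog' -> 1
  'ate' -> 5

Encoded: [2, 2, 0, 1, 5]


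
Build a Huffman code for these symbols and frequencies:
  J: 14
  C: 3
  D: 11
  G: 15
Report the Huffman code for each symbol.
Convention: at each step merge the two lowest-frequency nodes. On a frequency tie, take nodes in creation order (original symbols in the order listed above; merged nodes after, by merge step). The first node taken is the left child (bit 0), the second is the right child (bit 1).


Huffman tree construction:
Step 1: Merge C(3) + D(11) = 14
Step 2: Merge J(14) + (C+D)(14) = 28
Step 3: Merge G(15) + (J+(C+D))(28) = 43
Read each symbol's code off the tree from the root (left child = 0, right child = 1).

Codes:
  J: 10 (length 2)
  C: 110 (length 3)
  D: 111 (length 3)
  G: 0 (length 1)
Average code length: 85/43 = 1.9767 bits/symbol


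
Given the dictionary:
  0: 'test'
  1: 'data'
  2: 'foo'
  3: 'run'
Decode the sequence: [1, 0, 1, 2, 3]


Look up each index in the dictionary:
  1 -> 'data'
  0 -> 'test'
  1 -> 'data'
  2 -> 'foo'
  3 -> 'run'

Decoded: "data test data foo run"


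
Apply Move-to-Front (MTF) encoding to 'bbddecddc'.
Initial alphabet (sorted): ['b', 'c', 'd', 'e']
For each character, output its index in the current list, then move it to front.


MTF encoding:
'b': index 0 in ['b', 'c', 'd', 'e'] -> ['b', 'c', 'd', 'e']
'b': index 0 in ['b', 'c', 'd', 'e'] -> ['b', 'c', 'd', 'e']
'd': index 2 in ['b', 'c', 'd', 'e'] -> ['d', 'b', 'c', 'e']
'd': index 0 in ['d', 'b', 'c', 'e'] -> ['d', 'b', 'c', 'e']
'e': index 3 in ['d', 'b', 'c', 'e'] -> ['e', 'd', 'b', 'c']
'c': index 3 in ['e', 'd', 'b', 'c'] -> ['c', 'e', 'd', 'b']
'd': index 2 in ['c', 'e', 'd', 'b'] -> ['d', 'c', 'e', 'b']
'd': index 0 in ['d', 'c', 'e', 'b'] -> ['d', 'c', 'e', 'b']
'c': index 1 in ['d', 'c', 'e', 'b'] -> ['c', 'd', 'e', 'b']


Output: [0, 0, 2, 0, 3, 3, 2, 0, 1]


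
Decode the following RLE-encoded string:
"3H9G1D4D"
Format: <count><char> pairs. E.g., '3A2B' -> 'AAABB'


Expanding each <count><char> pair:
  3H -> 'HHH'
  9G -> 'GGGGGGGGG'
  1D -> 'D'
  4D -> 'DDDD'

Decoded = HHHGGGGGGGGGDDDDD


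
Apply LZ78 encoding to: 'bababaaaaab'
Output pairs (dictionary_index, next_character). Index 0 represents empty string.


LZ78 encoding steps:
Dictionary: {0: ''}
Step 1: w='' (idx 0), next='b' -> output (0, 'b'), add 'b' as idx 1
Step 2: w='' (idx 0), next='a' -> output (0, 'a'), add 'a' as idx 2
Step 3: w='b' (idx 1), next='a' -> output (1, 'a'), add 'ba' as idx 3
Step 4: w='ba' (idx 3), next='a' -> output (3, 'a'), add 'baa' as idx 4
Step 5: w='a' (idx 2), next='a' -> output (2, 'a'), add 'aa' as idx 5
Step 6: w='a' (idx 2), next='b' -> output (2, 'b'), add 'ab' as idx 6


Encoded: [(0, 'b'), (0, 'a'), (1, 'a'), (3, 'a'), (2, 'a'), (2, 'b')]


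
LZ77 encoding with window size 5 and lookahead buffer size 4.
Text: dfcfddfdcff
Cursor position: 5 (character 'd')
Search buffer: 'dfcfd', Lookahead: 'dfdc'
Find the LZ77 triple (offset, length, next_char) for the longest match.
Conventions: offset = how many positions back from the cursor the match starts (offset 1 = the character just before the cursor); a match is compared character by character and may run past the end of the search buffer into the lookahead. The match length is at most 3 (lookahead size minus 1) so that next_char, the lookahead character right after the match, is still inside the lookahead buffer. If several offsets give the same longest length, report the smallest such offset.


Try each offset into the search buffer:
  offset=1 (pos 4, char 'd'): match length 1
  offset=2 (pos 3, char 'f'): match length 0
  offset=3 (pos 2, char 'c'): match length 0
  offset=4 (pos 1, char 'f'): match length 0
  offset=5 (pos 0, char 'd'): match length 2
Longest match has length 2 at offset 5.
next_char = character at position 5 + 2 = 7 -> 'd'

Best match: offset=5, length=2 (matching 'df' starting at position 0)
LZ77 triple: (5, 2, 'd')


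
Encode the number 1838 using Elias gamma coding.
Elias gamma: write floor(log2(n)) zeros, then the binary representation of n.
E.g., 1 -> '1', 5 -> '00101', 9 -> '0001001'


num_bits = floor(log2(1838)) + 1 = 11
leading_zeros = num_bits - 1 = 10
binary(1838) = 11100101110

Elias gamma(1838) = '0000000000' + '11100101110' = 000000000011100101110 (21 bits)


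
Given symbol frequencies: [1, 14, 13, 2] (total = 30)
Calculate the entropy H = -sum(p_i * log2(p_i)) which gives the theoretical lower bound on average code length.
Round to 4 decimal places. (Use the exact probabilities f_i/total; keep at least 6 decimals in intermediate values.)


Per-symbol terms -p_i * log2(p_i) with p_i = f_i/30:
  p = 1/30 = 0.033333: log2(p) = -4.906891, -p*log2(p) = 0.163563
  p = 14/30 = 0.466667: log2(p) = -1.099536, -p*log2(p) = 0.513117
  p = 13/30 = 0.433333: log2(p) = -1.206451, -p*log2(p) = 0.522795
  p = 2/30 = 0.066667: log2(p) = -3.906891, -p*log2(p) = 0.260459
H = 0.163563 + 0.513117 + 0.522795 + 0.260459 = 1.459934

H = 1.4599 bits/symbol


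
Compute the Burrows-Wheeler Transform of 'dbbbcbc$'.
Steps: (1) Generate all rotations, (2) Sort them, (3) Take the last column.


Rotations (sorted):
  0: $dbbbcbc -> last char: c
  1: bbbcbc$d -> last char: d
  2: bbcbc$db -> last char: b
  3: bc$dbbbc -> last char: c
  4: bcbc$dbb -> last char: b
  5: c$dbbbcb -> last char: b
  6: cbc$dbbb -> last char: b
  7: dbbbcbc$ -> last char: $


BWT = cdbcbbb$


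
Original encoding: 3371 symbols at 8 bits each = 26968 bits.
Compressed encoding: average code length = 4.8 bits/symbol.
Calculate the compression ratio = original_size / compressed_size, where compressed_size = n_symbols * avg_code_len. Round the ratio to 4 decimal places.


original_size = n_symbols * orig_bits = 3371 * 8 = 26968 bits
compressed_size = n_symbols * avg_code_len = 3371 * 4.8 = 16180.8 bits
ratio = original_size / compressed_size = 26968 / 16180.8 = 1.6667

Compression ratio = 1.6667


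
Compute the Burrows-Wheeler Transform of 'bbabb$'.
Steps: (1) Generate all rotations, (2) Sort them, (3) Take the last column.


Rotations (sorted):
  0: $bbabb -> last char: b
  1: abb$bb -> last char: b
  2: b$bbab -> last char: b
  3: babb$b -> last char: b
  4: bb$bba -> last char: a
  5: bbabb$ -> last char: $


BWT = bbbba$
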